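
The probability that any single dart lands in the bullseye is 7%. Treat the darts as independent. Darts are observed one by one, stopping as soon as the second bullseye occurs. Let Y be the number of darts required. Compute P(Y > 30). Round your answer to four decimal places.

Needing more than 30 darts ⇔ fewer than 2 successes in the first 30. With X ~ Binomial(30, 0.07), P(Y > 30) = P(X ≤ 1).
  k=0: C(30,0)·0.07^0·0.93^30 = 0.113367
  k=1: C(30,1)·0.07^1·0.93^29 = 0.255991
P(X ≤ 1) = 0.369359

0.3694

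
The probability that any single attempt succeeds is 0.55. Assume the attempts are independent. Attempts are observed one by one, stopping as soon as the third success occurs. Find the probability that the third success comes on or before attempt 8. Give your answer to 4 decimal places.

Finishing within 8 attempts ⇔ at least 3 successes in the first 8. With X ~ Binomial(8, 0.55), P(Y ≤ 8) = 1 − P(X ≤ 2).
  k=0: C(8,0)·0.55^0·0.45^8 = 0.001682
  k=1: C(8,1)·0.55^1·0.45^7 = 0.016441
  k=2: C(8,2)·0.55^2·0.45^6 = 0.070333
1 − 0.088456 = 0.911544

0.9115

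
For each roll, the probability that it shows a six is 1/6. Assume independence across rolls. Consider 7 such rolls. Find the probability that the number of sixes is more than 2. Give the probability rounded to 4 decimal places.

X ~ Binomial(7, 0.166667); P(X ≥ 3) = Σ C(7,k) p^k (1−p)^(7−k) over k:
  k=3: C(7,3)·0.166667^3·0.833333^4 = 0.078143
  k=4: C(7,4)·0.166667^4·0.833333^3 = 0.015629
  k=5: C(7,5)·0.166667^5·0.833333^2 = 0.001875
  k=6: C(7,6)·0.166667^6·0.833333^1 = 0.000125
  k=7: C(7,7)·0.166667^7·0.833333^0 = 0.000004
Total = 0.095775

0.0958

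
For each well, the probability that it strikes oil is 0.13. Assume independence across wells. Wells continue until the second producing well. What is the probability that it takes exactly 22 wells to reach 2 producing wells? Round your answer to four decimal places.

Y = trial on which the second success occurs; negative binomial, r=2, p=0.13.
P(Y=22) = C(21,1) · p^2 · (1−p)^20
= 21 · 0.0169 · 0.061714 = 0.021902

0.0219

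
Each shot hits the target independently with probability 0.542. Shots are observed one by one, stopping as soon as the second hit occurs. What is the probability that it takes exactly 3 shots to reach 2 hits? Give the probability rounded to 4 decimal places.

0.2691

Y = trial on which the second success occurs; negative binomial, r=2, p=0.542.
P(Y=3) = C(2,1) · p^2 · (1−p)^1
= 2 · 0.29376 · 0.458 = 0.269088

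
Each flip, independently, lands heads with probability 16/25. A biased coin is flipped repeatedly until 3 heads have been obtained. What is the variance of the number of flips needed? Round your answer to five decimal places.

2.63672

Y = total flips until the third success; negative binomial with r=3, p=0.64.
Var(Y) = r(1−p)/p² = 3·0.36 / 0.64² = 2.6367188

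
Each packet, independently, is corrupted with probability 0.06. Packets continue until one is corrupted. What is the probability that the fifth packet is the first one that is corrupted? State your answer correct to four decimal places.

Geometric (trials to first success), p = 0.06.
P(Y = 5) = (1−p)^4 · p = 0.78075 · 0.06 = 0.046845

0.0468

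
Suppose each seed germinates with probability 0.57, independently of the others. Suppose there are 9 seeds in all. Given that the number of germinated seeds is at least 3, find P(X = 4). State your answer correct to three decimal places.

0.203

X ~ Binomial(9, 0.57). Want P(X=4 | X≥3) = P(X=4) / P(X≥3).
P(X=4) = C(9,4)·0.57^4·0.43^5 = 0.19553
P(X≥3) = 1 − 0.00050 − 0.00600 − 0.03179 = 0.96171
Ratio = 0.19553 / 0.96171 = 0.20331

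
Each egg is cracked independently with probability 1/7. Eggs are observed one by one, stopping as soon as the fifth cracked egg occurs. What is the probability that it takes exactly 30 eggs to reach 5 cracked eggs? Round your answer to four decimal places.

Y = trial on which the fifth success occurs; negative binomial, r=5, p=0.142857.
P(Y=30) = C(29,4) · p^5 · (1−p)^25
= 23751 · 5.9499e-05 · 0.0212 = 0.029959

0.0300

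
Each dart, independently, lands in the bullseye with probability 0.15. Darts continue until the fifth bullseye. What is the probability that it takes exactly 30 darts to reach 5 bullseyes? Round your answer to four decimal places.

Y = trial on which the fifth success occurs; negative binomial, r=5, p=0.15.
P(Y=30) = C(29,4) · p^5 · (1−p)^25
= 23751 · 7.5937e-05 · 0.017198 = 0.031018

0.0310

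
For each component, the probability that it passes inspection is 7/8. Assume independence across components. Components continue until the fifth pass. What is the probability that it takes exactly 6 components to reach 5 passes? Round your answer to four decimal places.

0.3206

Y = trial on which the fifth success occurs; negative binomial, r=5, p=0.875.
P(Y=6) = C(5,4) · p^5 · (1−p)^1
= 5 · 0.51291 · 0.125 = 0.320568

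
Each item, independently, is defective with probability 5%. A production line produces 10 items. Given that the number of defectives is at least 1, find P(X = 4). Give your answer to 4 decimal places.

X ~ Binomial(10, 0.05). Want P(X=4 | X≥1) = P(X=4) / P(X≥1).
P(X=4) = C(10,4)·0.05^4·0.95^6 = 0.000965
P(X≥1) = 1 − 0.598737 = 0.401263
Ratio = 0.000965 / 0.401263 = 0.002404

0.0024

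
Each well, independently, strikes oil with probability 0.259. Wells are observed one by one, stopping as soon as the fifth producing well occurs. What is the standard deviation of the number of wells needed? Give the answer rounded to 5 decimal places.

7.43181

Y = total wells until the fifth success; negative binomial with r=5, p=0.259.
SD(Y) = √[r(1−p)/p²] = √(55.2317348) = 7.4318056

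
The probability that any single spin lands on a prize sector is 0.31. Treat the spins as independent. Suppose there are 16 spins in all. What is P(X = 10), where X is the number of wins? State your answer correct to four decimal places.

0.0071

X ~ Binomial(n=16, p=0.31).
P(X=10) = C(16,10) · p^10 · (1−p)^6
= 8008 · 8.1963e-06 · 0.10792 = 0.007083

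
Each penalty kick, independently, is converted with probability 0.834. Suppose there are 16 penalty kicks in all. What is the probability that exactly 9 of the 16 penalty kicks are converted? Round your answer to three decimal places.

X ~ Binomial(n=16, p=0.834).
P(X=9) = C(16,9) · p^9 · (1−p)^7
= 11440 · 0.19521 · 3.4734e-06 = 0.00776

0.008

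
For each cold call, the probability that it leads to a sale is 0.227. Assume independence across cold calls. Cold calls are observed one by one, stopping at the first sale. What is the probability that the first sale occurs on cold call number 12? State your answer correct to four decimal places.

0.0134

Geometric (trials to first success), p = 0.227.
P(Y = 12) = (1−p)^11 · p = 0.058881 · 0.227 = 0.013366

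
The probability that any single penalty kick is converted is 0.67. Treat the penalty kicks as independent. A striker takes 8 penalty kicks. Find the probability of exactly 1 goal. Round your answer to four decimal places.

0.0023

X ~ Binomial(n=8, p=0.67).
P(X=1) = C(8,1) · p^1 · (1−p)^7
= 8 · 0.67 · 0.00042618 = 0.002284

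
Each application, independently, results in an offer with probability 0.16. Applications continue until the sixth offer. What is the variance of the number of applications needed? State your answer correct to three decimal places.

196.875

Y = total applications until the sixth success; negative binomial with r=6, p=0.16.
Var(Y) = r(1−p)/p² = 6·0.84 / 0.16² = 196.87500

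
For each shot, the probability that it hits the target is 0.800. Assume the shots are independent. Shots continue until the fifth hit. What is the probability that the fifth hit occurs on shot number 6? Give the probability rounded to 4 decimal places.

Y = trial on which the fifth success occurs; negative binomial, r=5, p=0.80.
P(Y=6) = C(5,4) · p^5 · (1−p)^1
= 5 · 0.32768 · 0.2 = 0.327680

0.3277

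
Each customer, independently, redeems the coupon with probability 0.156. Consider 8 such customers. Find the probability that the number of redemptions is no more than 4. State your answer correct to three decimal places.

0.997

X ~ Binomial(8, 0.156); P(X ≤ 4) = Σ C(8,k) p^k (1−p)^(8−k) over k:
  k=0: C(8,0)·0.156^0·0.844^8 = 0.25748
  k=1: C(8,1)·0.156^1·0.844^7 = 0.38073
  k=2: C(8,2)·0.156^2·0.844^6 = 0.24630
  k=3: C(8,3)·0.156^3·0.844^5 = 0.09105
  k=4: C(8,4)·0.156^4·0.844^4 = 0.02104
Total = 0.99659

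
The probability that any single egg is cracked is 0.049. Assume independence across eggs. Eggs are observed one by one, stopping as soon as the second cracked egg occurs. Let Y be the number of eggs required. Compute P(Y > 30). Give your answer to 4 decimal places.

0.5639

Needing more than 30 eggs ⇔ fewer than 2 successes in the first 30. With X ~ Binomial(30, 0.049), P(Y > 30) = P(X ≤ 1).
  k=0: C(30,0)·0.049^0·0.951^30 = 0.221521
  k=1: C(30,1)·0.049^1·0.951^29 = 0.342415
P(X ≤ 1) = 0.563936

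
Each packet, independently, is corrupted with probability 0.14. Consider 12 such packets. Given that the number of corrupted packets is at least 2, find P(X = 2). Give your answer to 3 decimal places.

0.554

X ~ Binomial(12, 0.14). Want P(X=2 | X≥2) = P(X=2) / P(X≥2).
P(X=2) = C(12,2)·0.14^2·0.86^10 = 0.28628
P(X≥2) = 1 − 0.16367 − 0.31974 = 0.51659
Ratio = 0.28628 / 0.51659 = 0.55417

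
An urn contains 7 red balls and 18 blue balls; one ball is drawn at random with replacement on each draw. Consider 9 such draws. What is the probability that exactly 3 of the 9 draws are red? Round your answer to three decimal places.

0.257

X ~ Binomial(n=9, p=0.28).
P(X=3) = C(9,3) · p^3 · (1−p)^6
= 84 · 0.021952 · 0.13931 = 0.25689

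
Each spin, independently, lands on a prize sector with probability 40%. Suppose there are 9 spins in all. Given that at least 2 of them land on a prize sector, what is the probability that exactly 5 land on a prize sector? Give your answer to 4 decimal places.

X ~ Binomial(9, 0.40). Want P(X=5 | X≥2) = P(X=5) / P(X≥2).
P(X=5) = C(9,5)·0.40^5·0.60^4 = 0.167215
P(X≥2) = 1 − 0.010078 − 0.060466 = 0.929456
Ratio = 0.167215 / 0.929456 = 0.179906

0.1799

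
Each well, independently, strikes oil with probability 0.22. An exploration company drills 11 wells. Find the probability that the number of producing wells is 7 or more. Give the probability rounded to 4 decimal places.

X ~ Binomial(11, 0.22); P(X ≥ 7) = Σ C(11,k) p^k (1−p)^(11−k) over k:
  k=7: C(11,7)·0.22^7·0.78^4 = 0.003047
  k=8: C(11,8)·0.22^8·0.78^3 = 0.000430
  k=9: C(11,9)·0.22^9·0.78^2 = 0.000040
  k=10: C(11,10)·0.22^10·0.78^1 = 0.000002
  k=11: C(11,11)·0.22^11·0.78^0 = 0.000000
Total = 0.003519

0.0035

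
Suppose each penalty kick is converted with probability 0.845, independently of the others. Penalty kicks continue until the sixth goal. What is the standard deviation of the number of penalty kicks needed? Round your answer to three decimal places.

1.141

Y = total penalty kicks until the sixth success; negative binomial with r=6, p=0.845.
SD(Y) = √[r(1−p)/p²] = √(1.30248) = 1.14126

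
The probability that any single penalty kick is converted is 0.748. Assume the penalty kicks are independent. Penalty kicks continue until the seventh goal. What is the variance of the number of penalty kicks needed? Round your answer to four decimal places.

Y = total penalty kicks until the seventh success; negative binomial with r=7, p=0.748.
Var(Y) = r(1−p)/p² = 7·0.252 / 0.748² = 3.152792

3.1528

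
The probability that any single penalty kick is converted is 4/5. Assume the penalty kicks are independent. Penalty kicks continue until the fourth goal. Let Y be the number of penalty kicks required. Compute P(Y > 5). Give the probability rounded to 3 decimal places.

Needing more than 5 penalty kicks ⇔ fewer than 4 successes in the first 5. With X ~ Binomial(5, 0.80), P(Y > 5) = P(X ≤ 3).
  k=0: C(5,0)·0.80^0·0.20^5 = 0.00032
  k=1: C(5,1)·0.80^1·0.20^4 = 0.00640
  k=2: C(5,2)·0.80^2·0.20^3 = 0.05120
  k=3: C(5,3)·0.80^3·0.20^2 = 0.20480
P(X ≤ 3) = 0.26272

0.263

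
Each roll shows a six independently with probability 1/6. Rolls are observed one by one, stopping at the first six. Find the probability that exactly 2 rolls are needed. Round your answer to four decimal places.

Geometric (trials to first success), p = 0.166667.
P(Y = 2) = (1−p)^1 · p = 0.83333 · 0.166667 = 0.138889

0.1389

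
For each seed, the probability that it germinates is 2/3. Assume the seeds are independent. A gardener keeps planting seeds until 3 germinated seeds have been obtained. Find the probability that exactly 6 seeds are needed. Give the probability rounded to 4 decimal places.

0.1097

Y = trial on which the third success occurs; negative binomial, r=3, p=0.666667.
P(Y=6) = C(5,2) · p^3 · (1−p)^3
= 10 · 0.2963 · 0.037037 = 0.109739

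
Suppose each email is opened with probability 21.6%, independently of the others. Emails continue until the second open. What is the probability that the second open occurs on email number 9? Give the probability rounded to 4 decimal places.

Y = trial on which the second success occurs; negative binomial, r=2, p=0.216.
P(Y=9) = C(8,1) · p^2 · (1−p)^7
= 8 · 0.046656 · 0.18206 = 0.067953

0.0680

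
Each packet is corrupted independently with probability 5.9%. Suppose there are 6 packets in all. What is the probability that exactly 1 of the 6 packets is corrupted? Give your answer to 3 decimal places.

X ~ Binomial(n=6, p=0.059).
P(X=1) = C(6,1) · p^1 · (1−p)^5
= 6 · 0.059 · 0.73782 = 0.26119

0.261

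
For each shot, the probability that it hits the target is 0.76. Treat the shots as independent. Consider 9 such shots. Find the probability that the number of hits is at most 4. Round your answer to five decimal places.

0.04155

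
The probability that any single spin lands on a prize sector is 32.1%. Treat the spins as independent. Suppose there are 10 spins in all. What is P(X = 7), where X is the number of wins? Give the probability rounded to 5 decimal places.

0.01319

X ~ Binomial(n=10, p=0.321).
P(X=7) = C(10,7) · p^7 · (1−p)^3
= 120 · 0.00035118 · 0.31305 = 0.0131925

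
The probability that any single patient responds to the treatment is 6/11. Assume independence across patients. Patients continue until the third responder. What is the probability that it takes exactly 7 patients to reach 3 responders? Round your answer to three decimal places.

Y = trial on which the third success occurs; negative binomial, r=3, p=0.545455.
P(Y=7) = C(6,2) · p^3 · (1−p)^4
= 15 · 0.16228 · 0.042688 = 0.10391

0.104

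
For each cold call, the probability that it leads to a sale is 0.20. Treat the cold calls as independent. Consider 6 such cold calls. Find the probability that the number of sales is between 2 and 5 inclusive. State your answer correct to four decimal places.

0.3446

X ~ Binomial(6, 0.20); P(2 ≤ X ≤ 5) = Σ C(6,k) p^k (1−p)^(6−k) over k:
  k=2: C(6,2)·0.20^2·0.80^4 = 0.245760
  k=3: C(6,3)·0.20^3·0.80^3 = 0.081920
  k=4: C(6,4)·0.20^4·0.80^2 = 0.015360
  k=5: C(6,5)·0.20^5·0.80^1 = 0.001536
Total = 0.344576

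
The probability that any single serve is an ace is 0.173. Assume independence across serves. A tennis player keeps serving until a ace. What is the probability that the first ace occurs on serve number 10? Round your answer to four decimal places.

Geometric (trials to first success), p = 0.173.
P(Y = 10) = (1−p)^9 · p = 0.18095 · 0.173 = 0.031304

0.0313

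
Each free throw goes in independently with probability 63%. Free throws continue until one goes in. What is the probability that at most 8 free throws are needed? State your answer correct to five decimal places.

0.99965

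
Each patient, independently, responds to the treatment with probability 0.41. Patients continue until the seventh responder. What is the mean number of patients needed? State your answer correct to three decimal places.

17.073

Y = total patients until the seventh success; negative binomial with r=7, p=0.41.
E[Y] = r / p = 7 / 0.41 = 17.07317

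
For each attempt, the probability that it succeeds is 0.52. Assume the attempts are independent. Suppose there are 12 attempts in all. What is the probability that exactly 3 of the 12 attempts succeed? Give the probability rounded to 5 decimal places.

0.04184

X ~ Binomial(n=12, p=0.52).
P(X=3) = C(12,3) · p^3 · (1−p)^9
= 220 · 0.14061 · 0.0013526 = 0.0418412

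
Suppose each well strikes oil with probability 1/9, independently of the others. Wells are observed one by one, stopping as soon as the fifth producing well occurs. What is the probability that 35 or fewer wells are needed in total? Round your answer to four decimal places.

0.3479

Finishing within 35 wells ⇔ at least 5 successes in the first 35. With X ~ Binomial(35, 0.111111), P(Y ≤ 35) = 1 − P(X ≤ 4).
  k=0: C(35,0)·0.111111^0·0.888889^35 = 0.016205
  k=1: C(35,1)·0.111111^1·0.888889^34 = 0.070899
  k=2: C(35,2)·0.111111^2·0.888889^33 = 0.150660
  k=3: C(35,3)·0.111111^3·0.888889^32 = 0.207158
  k=4: C(35,4)·0.111111^4·0.888889^31 = 0.207158
1 − 0.652080 = 0.347920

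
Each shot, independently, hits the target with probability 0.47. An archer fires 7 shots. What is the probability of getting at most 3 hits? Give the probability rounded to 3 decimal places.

0.565

X ~ Binomial(7, 0.47); P(X ≤ 3) = Σ C(7,k) p^k (1−p)^(7−k) over k:
  k=0: C(7,0)·0.47^0·0.53^7 = 0.01175
  k=1: C(7,1)·0.47^1·0.53^6 = 0.07292
  k=2: C(7,2)·0.47^2·0.53^5 = 0.19400
  k=3: C(7,3)·0.47^3·0.53^4 = 0.28672
Total = 0.56539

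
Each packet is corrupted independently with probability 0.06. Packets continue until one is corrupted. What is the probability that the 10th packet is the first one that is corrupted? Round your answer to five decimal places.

0.03438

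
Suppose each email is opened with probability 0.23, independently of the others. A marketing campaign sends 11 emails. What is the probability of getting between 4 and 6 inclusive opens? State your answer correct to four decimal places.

0.2287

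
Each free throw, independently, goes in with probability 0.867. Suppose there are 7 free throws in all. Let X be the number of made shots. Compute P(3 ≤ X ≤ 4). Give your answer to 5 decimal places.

X ~ Binomial(7, 0.867); P(3 ≤ X ≤ 4) = Σ C(7,k) p^k (1−p)^(7−k) over k:
  k=3: C(7,3)·0.867^3·0.133^4 = 0.0071373
  k=4: C(7,4)·0.867^4·0.133^3 = 0.0465264
Total = 0.0536637

0.05366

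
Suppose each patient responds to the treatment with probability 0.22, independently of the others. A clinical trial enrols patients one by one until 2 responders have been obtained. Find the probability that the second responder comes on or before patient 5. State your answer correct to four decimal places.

0.3041

Finishing within 5 patients ⇔ at least 2 successes in the first 5. With X ~ Binomial(5, 0.22), P(Y ≤ 5) = 1 − P(X ≤ 1).
  k=0: C(5,0)·0.22^0·0.78^5 = 0.288717
  k=1: C(5,1)·0.22^1·0.78^4 = 0.407166
1 − 0.695883 = 0.304117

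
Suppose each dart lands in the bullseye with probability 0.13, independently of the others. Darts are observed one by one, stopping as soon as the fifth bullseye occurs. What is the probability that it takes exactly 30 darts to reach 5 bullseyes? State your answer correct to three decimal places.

Y = trial on which the fifth success occurs; negative binomial, r=5, p=0.13.
P(Y=30) = C(29,4) · p^5 · (1−p)^25
= 23751 · 3.7129e-05 · 0.03076 = 0.02713

0.027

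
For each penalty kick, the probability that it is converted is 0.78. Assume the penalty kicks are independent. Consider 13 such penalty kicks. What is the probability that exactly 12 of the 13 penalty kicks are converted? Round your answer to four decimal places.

0.1450

X ~ Binomial(n=13, p=0.78).
P(X=12) = C(13,12) · p^12 · (1−p)^1
= 13 · 0.050715 · 0.22 = 0.145045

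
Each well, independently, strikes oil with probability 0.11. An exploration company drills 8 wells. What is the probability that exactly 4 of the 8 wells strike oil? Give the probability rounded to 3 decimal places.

0.006

X ~ Binomial(n=8, p=0.11).
P(X=4) = C(8,4) · p^4 · (1−p)^4
= 70 · 0.00014641 · 0.62742 = 0.00643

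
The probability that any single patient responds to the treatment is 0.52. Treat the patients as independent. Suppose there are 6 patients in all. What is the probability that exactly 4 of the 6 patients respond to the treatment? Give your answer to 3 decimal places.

X ~ Binomial(n=6, p=0.52).
P(X=4) = C(6,4) · p^4 · (1−p)^2
= 15 · 0.073116 · 0.2304 = 0.25269

0.253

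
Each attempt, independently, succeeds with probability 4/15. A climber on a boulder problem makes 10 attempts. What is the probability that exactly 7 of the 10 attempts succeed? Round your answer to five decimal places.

X ~ Binomial(n=10, p=0.266667).
P(X=7) = C(10,7) · p^7 · (1−p)^3
= 120 · 9.5892e-05 · 0.39437 = 0.0045380

0.00454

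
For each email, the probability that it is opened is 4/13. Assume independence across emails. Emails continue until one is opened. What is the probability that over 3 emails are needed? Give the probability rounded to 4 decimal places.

0.3318

Y = number of emails to the first success; geometric, p = 0.307692.
P(Y > 3) = P(first 3 all fail) = (1−p)^3 = 0.331816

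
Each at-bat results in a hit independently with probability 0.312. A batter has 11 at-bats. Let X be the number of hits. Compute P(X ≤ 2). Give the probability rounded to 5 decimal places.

X ~ Binomial(11, 0.312); P(X ≤ 2) = Σ C(11,k) p^k (1−p)^(11−k) over k:
  k=0: C(11,0)·0.312^0·0.688^11 = 0.0163483
  k=1: C(11,1)·0.312^1·0.688^10 = 0.0815514
  k=2: C(11,2)·0.312^2·0.688^9 = 0.1849132
Total = 0.2828129

0.28281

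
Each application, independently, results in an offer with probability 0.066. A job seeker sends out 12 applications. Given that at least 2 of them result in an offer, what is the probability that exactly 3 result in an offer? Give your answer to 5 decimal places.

0.18437

X ~ Binomial(12, 0.066). Want P(X=3 | X≥2) = P(X=3) / P(X≥2).
P(X=3) = C(12,3)·0.066^3·0.934^9 = 0.0342118
P(X≥2) = 1 − 0.4407198 − 0.3737152 = 0.1855650
Ratio = 0.0342118 / 0.1855650 = 0.1843658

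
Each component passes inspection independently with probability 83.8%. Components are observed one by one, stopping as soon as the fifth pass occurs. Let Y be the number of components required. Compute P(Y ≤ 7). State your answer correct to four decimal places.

0.9107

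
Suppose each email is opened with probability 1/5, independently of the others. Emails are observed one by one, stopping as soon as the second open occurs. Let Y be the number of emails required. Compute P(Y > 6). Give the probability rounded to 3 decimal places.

Needing more than 6 emails ⇔ fewer than 2 successes in the first 6. With X ~ Binomial(6, 0.20), P(Y > 6) = P(X ≤ 1).
  k=0: C(6,0)·0.20^0·0.80^6 = 0.26214
  k=1: C(6,1)·0.20^1·0.80^5 = 0.39322
P(X ≤ 1) = 0.65536

0.655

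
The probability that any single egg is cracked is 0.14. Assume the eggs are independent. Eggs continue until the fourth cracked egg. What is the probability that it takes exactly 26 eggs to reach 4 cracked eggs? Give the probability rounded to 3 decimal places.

0.032

Y = trial on which the fourth success occurs; negative binomial, r=4, p=0.14.
P(Y=26) = C(25,3) · p^4 · (1−p)^22
= 2300 · 0.00038416 · 0.036221 = 0.03200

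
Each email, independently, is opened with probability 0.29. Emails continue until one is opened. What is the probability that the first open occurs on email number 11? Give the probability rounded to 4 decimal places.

0.0094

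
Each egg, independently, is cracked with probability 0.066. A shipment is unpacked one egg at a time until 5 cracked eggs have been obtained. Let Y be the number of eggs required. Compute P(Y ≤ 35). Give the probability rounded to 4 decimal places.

Finishing within 35 eggs ⇔ at least 5 successes in the first 35. With X ~ Binomial(35, 0.066), P(Y ≤ 35) = 1 − P(X ≤ 4).
  k=0: C(35,0)·0.066^0·0.934^35 = 0.091652
  k=1: C(35,1)·0.066^1·0.934^34 = 0.226676
  k=2: C(35,2)·0.066^2·0.934^33 = 0.272303
  k=3: C(35,3)·0.066^3·0.934^32 = 0.211661
  k=4: C(35,4)·0.066^4·0.934^31 = 0.119654
1 − 0.921946 = 0.078054

0.0781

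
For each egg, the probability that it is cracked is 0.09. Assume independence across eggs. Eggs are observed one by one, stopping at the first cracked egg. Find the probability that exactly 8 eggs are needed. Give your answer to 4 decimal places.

Geometric (trials to first success), p = 0.09.
P(Y = 8) = (1−p)^7 · p = 0.51676 · 0.09 = 0.046508

0.0465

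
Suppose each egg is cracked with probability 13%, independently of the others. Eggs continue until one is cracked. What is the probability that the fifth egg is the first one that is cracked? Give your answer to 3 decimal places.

Geometric (trials to first success), p = 0.13.
P(Y = 5) = (1−p)^4 · p = 0.5729 · 0.13 = 0.07448

0.074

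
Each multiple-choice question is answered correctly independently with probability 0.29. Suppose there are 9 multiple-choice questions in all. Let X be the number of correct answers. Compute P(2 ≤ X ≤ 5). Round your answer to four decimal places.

X ~ Binomial(9, 0.29); P(2 ≤ X ≤ 5) = Σ C(9,k) p^k (1−p)^(9−k) over k:
  k=2: C(9,2)·0.29^2·0.71^7 = 0.275364
  k=3: C(9,3)·0.29^3·0.71^6 = 0.262436
  k=4: C(9,4)·0.29^4·0.71^5 = 0.160788
  k=5: C(9,5)·0.29^5·0.71^4 = 0.065674
Total = 0.764262

0.7643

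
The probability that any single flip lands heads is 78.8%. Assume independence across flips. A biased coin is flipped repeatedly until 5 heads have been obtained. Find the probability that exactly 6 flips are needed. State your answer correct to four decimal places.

0.3221

Y = trial on which the fifth success occurs; negative binomial, r=5, p=0.788.
P(Y=6) = C(5,4) · p^5 · (1−p)^1
= 5 · 0.30383 · 0.212 = 0.322060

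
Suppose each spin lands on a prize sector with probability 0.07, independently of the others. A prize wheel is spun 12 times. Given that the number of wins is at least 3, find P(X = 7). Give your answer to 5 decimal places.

0.00010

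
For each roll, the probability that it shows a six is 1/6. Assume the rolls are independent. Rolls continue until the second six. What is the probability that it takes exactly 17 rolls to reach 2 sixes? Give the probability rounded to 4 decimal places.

0.0288

Y = trial on which the second success occurs; negative binomial, r=2, p=0.166667.
P(Y=17) = C(16,1) · p^2 · (1−p)^15
= 16 · 0.027778 · 0.064905 = 0.028847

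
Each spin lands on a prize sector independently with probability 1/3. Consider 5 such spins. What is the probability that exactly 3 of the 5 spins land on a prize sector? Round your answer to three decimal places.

X ~ Binomial(n=5, p=0.333333).
P(X=3) = C(5,3) · p^3 · (1−p)^2
= 10 · 0.037037 · 0.44444 = 0.16461

0.165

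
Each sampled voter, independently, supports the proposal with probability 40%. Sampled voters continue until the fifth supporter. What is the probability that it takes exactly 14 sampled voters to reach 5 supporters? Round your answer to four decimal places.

Y = trial on which the fifth success occurs; negative binomial, r=5, p=0.40.
P(Y=14) = C(13,4) · p^5 · (1−p)^9
= 715 · 0.01024 · 0.010078 = 0.073785

0.0738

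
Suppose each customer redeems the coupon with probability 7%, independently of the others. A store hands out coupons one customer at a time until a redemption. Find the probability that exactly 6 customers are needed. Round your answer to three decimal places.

Geometric (trials to first success), p = 0.07.
P(Y = 6) = (1−p)^5 · p = 0.69569 · 0.07 = 0.04870

0.049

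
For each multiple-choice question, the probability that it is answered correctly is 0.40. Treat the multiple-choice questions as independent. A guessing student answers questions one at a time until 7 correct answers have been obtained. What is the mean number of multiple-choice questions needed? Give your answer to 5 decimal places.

Y = total multiple-choice questions until the seventh success; negative binomial with r=7, p=0.40.
E[Y] = r / p = 7 / 0.40 = 17.5000000

17.50000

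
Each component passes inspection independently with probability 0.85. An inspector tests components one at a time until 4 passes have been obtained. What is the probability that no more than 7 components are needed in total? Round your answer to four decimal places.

Finishing within 7 components ⇔ at least 4 successes in the first 7. With X ~ Binomial(7, 0.85), P(Y ≤ 7) = 1 − P(X ≤ 3).
  k=0: C(7,0)·0.85^0·0.15^7 = 0.000002
  k=1: C(7,1)·0.85^1·0.15^6 = 0.000068
  k=2: C(7,2)·0.85^2·0.15^5 = 0.001152
  k=3: C(7,3)·0.85^3·0.15^4 = 0.010882
1 − 0.012103 = 0.987897

0.9879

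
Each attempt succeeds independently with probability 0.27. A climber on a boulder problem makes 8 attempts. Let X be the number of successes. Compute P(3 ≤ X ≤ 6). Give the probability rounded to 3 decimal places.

0.371

X ~ Binomial(8, 0.27); P(3 ≤ X ≤ 6) = Σ C(8,k) p^k (1−p)^(8−k) over k:
  k=3: C(8,3)·0.27^3·0.73^5 = 0.22850
  k=4: C(8,4)·0.27^4·0.73^4 = 0.10564
  k=5: C(8,5)·0.27^5·0.73^3 = 0.03126
  k=6: C(8,6)·0.27^6·0.73^2 = 0.00578
Total = 0.37119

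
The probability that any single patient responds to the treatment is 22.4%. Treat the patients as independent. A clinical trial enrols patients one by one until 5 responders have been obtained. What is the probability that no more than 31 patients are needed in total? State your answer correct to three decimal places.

0.855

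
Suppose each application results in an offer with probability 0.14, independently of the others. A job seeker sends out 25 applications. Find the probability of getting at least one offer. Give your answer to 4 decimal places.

P(at least one) = 1 − P(none) = 1 − (1 − 0.14)^25
= 1 − 0.023039 = 0.976961

0.9770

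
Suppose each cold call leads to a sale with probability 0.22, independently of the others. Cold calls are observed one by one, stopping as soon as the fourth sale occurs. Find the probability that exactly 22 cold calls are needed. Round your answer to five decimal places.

0.03558

Y = trial on which the fourth success occurs; negative binomial, r=4, p=0.22.
P(Y=22) = C(21,3) · p^4 · (1−p)^18
= 1330 · 0.0023426 · 0.011421 = 0.0355832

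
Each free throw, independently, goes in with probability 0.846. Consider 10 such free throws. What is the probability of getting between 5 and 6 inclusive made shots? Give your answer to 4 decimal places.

X ~ Binomial(10, 0.846); P(5 ≤ X ≤ 6) = Σ C(10,k) p^k (1−p)^(10−k) over k:
  k=5: C(10,5)·0.846^5·0.154^5 = 0.009459
  k=6: C(10,6)·0.846^6·0.154^4 = 0.043304
Total = 0.052763

0.0528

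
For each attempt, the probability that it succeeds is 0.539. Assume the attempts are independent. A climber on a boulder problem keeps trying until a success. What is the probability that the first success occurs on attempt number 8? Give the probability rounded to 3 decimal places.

0.002

Geometric (trials to first success), p = 0.539.
P(Y = 8) = (1−p)^7 · p = 0.0044249 · 0.539 = 0.00239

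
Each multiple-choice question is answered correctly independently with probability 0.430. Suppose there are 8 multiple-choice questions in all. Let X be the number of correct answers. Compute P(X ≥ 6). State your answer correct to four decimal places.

X ~ Binomial(8, 0.43); P(X ≥ 6) = Σ C(8,k) p^k (1−p)^(8−k) over k:
  k=6: C(8,6)·0.43^6·0.57^2 = 0.057507
  k=7: C(8,7)·0.43^7·0.57^1 = 0.012395
  k=8: C(8,8)·0.43^8·0.57^0 = 0.001169
Total = 0.071070

0.0711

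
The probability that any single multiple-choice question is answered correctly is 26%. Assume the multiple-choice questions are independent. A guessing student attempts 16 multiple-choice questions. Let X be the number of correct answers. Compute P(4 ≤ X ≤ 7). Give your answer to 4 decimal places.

0.5963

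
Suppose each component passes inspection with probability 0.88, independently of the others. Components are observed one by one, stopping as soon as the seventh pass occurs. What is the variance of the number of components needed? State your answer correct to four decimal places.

Y = total components until the seventh success; negative binomial with r=7, p=0.88.
Var(Y) = r(1−p)/p² = 7·0.12 / 0.88² = 1.084711

1.0847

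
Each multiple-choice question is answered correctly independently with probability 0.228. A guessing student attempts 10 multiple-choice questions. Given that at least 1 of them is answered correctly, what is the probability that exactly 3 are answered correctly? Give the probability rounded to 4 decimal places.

0.2513

X ~ Binomial(10, 0.228). Want P(X=3 | X≥1) = P(X=3) / P(X≥1).
P(X=3) = C(10,3)·0.228^3·0.772^7 = 0.232438
P(X≥1) = 1 − 0.075192 = 0.924808
Ratio = 0.232438 / 0.924808 = 0.251336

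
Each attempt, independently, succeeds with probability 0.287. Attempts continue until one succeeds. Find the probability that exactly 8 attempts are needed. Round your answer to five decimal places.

Geometric (trials to first success), p = 0.287.
P(Y = 8) = (1−p)^7 · p = 0.093676 · 0.287 = 0.0268849

0.02688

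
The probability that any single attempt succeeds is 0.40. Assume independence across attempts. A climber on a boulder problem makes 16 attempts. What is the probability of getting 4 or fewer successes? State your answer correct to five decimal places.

X ~ Binomial(16, 0.40); P(X ≤ 4) = Σ C(16,k) p^k (1−p)^(16−k) over k:
  k=0: C(16,0)·0.40^0·0.60^16 = 0.0002821
  k=1: C(16,1)·0.40^1·0.60^15 = 0.0030092
  k=2: C(16,2)·0.40^2·0.60^14 = 0.0150459
  k=3: C(16,3)·0.40^3·0.60^13 = 0.0468095
  k=4: C(16,4)·0.40^4·0.60^12 = 0.1014206
Total = 0.1665674

0.16657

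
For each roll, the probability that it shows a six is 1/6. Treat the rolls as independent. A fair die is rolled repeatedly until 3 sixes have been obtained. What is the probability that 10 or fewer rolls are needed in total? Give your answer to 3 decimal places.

0.225

Finishing within 10 rolls ⇔ at least 3 successes in the first 10. With X ~ Binomial(10, 0.166667), P(Y ≤ 10) = 1 − P(X ≤ 2).
  k=0: C(10,0)·0.166667^0·0.833333^10 = 0.16151
  k=1: C(10,1)·0.166667^1·0.833333^9 = 0.32301
  k=2: C(10,2)·0.166667^2·0.833333^8 = 0.29071
1 − 0.77523 = 0.22477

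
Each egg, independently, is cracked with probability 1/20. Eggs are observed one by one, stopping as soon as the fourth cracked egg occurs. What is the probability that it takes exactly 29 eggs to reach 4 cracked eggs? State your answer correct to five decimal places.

0.00568

Y = trial on which the fourth success occurs; negative binomial, r=4, p=0.05.
P(Y=29) = C(28,3) · p^4 · (1−p)^25
= 3276 · 6.25e-06 · 0.27739 = 0.0056796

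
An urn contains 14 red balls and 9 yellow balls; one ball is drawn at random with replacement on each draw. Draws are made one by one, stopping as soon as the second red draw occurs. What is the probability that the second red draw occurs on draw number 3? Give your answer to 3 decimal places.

Y = trial on which the second success occurs; negative binomial, r=2, p=0.608696.
P(Y=3) = C(2,1) · p^2 · (1−p)^1
= 2 · 0.37051 · 0.3913 = 0.28996

0.290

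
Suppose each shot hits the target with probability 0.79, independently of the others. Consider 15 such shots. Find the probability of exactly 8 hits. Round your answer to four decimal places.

X ~ Binomial(n=15, p=0.79).
P(X=8) = C(15,8) · p^8 · (1−p)^7
= 6435 · 0.15171 · 1.8011e-05 = 0.017583

0.0176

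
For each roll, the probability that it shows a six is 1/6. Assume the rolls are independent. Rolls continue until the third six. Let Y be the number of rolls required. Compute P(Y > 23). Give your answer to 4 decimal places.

Needing more than 23 rolls ⇔ fewer than 3 successes in the first 23. With X ~ Binomial(23, 0.166667), P(Y > 23) = P(X ≤ 2).
  k=0: C(23,0)·0.166667^0·0.833333^23 = 0.015095
  k=1: C(23,1)·0.166667^1·0.833333^22 = 0.069437
  k=2: C(23,2)·0.166667^2·0.833333^21 = 0.152761
P(X ≤ 2) = 0.237292

0.2373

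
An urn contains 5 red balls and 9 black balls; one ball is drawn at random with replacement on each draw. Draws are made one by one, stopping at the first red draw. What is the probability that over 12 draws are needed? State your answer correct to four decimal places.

Y = number of draws to the first success; geometric, p = 0.357143.
P(Y > 12) = P(first 12 all fail) = (1−p)^12 = 0.004982

0.0050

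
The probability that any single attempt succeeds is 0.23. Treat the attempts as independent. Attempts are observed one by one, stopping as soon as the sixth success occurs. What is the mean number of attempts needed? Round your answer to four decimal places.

26.0870

Y = total attempts until the sixth success; negative binomial with r=6, p=0.23.
E[Y] = r / p = 6 / 0.23 = 26.086957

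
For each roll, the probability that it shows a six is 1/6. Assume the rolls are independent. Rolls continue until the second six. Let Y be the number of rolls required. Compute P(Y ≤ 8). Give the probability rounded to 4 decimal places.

Finishing within 8 rolls ⇔ at least 2 successes in the first 8. With X ~ Binomial(8, 0.166667), P(Y ≤ 8) = 1 − P(X ≤ 1).
  k=0: C(8,0)·0.166667^0·0.833333^8 = 0.232568
  k=1: C(8,1)·0.166667^1·0.833333^7 = 0.372109
1 − 0.604677 = 0.395323

0.3953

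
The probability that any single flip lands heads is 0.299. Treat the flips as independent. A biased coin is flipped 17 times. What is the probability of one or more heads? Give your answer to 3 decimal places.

0.998

P(at least one) = 1 − P(none) = 1 − (1 − 0.299)^17
= 1 − 0.00238 = 0.99762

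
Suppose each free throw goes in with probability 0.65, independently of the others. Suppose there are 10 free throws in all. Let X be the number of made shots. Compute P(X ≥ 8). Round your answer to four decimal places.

0.2616

X ~ Binomial(10, 0.65); P(X ≥ 8) = Σ C(10,k) p^k (1−p)^(10−k) over k:
  k=8: C(10,8)·0.65^8·0.35^2 = 0.175653
  k=9: C(10,9)·0.65^9·0.35^1 = 0.072492
  k=10: C(10,10)·0.65^10·0.35^0 = 0.013463
Total = 0.261607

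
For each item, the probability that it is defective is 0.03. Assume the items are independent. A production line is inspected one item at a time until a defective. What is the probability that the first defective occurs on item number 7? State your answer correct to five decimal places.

0.02499

Geometric (trials to first success), p = 0.03.
P(Y = 7) = (1−p)^6 · p = 0.83297 · 0.03 = 0.0249892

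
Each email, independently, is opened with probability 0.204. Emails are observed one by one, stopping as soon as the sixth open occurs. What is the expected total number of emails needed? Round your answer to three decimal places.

Y = total emails until the sixth success; negative binomial with r=6, p=0.204.
E[Y] = r / p = 6 / 0.204 = 29.41176

29.412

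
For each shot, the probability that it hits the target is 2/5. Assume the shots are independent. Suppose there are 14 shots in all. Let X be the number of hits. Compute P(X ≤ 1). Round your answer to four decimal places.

0.0081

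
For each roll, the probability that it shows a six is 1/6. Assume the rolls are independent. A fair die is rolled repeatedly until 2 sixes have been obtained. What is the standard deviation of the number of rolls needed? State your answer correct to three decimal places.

Y = total rolls until the second success; negative binomial with r=2, p=0.166667.
SD(Y) = √[r(1−p)/p²] = √(60.00000) = 7.74597

7.746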